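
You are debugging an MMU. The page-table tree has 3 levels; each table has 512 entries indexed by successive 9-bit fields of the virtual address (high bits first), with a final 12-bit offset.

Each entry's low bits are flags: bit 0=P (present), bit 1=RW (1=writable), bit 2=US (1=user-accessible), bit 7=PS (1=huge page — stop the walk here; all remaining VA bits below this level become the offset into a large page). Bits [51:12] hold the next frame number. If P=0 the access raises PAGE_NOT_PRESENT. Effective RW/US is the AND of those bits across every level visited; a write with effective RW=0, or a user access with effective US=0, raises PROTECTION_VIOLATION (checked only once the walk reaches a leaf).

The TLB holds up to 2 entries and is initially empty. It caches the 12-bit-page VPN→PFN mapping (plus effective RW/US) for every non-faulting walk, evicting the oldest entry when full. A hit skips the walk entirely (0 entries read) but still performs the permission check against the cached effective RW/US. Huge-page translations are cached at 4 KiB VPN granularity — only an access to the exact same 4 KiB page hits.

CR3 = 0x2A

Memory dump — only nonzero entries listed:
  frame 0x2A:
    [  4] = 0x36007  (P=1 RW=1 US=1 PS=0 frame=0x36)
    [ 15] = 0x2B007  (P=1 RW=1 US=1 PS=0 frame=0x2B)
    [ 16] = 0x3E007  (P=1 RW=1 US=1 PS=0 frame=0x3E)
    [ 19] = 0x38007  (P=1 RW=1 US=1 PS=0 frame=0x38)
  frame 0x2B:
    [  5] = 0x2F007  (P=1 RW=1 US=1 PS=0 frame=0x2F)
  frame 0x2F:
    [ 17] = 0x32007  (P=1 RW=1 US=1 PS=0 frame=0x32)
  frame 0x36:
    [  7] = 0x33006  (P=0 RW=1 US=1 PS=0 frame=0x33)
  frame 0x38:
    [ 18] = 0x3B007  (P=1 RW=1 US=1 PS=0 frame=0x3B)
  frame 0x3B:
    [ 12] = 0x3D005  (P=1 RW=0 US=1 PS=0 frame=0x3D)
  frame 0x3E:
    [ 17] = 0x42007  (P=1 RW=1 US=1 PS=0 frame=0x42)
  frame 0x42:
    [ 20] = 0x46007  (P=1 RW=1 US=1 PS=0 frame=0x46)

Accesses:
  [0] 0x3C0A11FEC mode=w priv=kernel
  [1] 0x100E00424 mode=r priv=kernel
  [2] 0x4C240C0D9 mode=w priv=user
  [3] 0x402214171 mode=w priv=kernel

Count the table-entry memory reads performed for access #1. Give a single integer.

Walk each access:
#0 VA=0x3C0A11FEC (w,kernel):
  L0 @0x2A[15] → 0x2B007  P=1,RW=1,US=1,PS=0
  L1 @0x2B[5] → 0x2F007  P=1,RW=1,US=1,PS=0
  L2 @0x2F[17] → 0x32007  P=1,RW=1,US=1,PS=0
  → PA=0x32FEC  (3 entries read)
#1 VA=0x100E00424 (r,kernel):
  L0 @0x2A[4] → 0x36007  P=1,RW=1,US=1,PS=0
  L1 @0x36[7] → 0x33006  P=0,RW=1,US=1,PS=0
  ⇒ fault: PAGE_NOT_PRESENT  — 2 lookups
#2 VA=0x4C240C0D9 (w,user):
  L0 @0x2A[19] → 0x38007  P=1,RW=1,US=1,PS=0
  L1 @0x38[18] → 0x3B007  P=1,RW=1,US=1,PS=0
  L2 @0x3B[12] → 0x3D005  P=1,RW=0,US=1,PS=0
  ⇒ fault: PROTECTION_VIOLATION  — 3 lookups
#3 VA=0x402214171 (w,kernel):
  L0 @0x2A[16] → 0x3E007  P=1,RW=1,US=1,PS=0
  L1 @0x3E[17] → 0x42007  P=1,RW=1,US=1,PS=0
  L2 @0x42[20] → 0x46007  P=1,RW=1,US=1,PS=0
  → PA=0x46171  (3 entries read)

Entries read for #1: 2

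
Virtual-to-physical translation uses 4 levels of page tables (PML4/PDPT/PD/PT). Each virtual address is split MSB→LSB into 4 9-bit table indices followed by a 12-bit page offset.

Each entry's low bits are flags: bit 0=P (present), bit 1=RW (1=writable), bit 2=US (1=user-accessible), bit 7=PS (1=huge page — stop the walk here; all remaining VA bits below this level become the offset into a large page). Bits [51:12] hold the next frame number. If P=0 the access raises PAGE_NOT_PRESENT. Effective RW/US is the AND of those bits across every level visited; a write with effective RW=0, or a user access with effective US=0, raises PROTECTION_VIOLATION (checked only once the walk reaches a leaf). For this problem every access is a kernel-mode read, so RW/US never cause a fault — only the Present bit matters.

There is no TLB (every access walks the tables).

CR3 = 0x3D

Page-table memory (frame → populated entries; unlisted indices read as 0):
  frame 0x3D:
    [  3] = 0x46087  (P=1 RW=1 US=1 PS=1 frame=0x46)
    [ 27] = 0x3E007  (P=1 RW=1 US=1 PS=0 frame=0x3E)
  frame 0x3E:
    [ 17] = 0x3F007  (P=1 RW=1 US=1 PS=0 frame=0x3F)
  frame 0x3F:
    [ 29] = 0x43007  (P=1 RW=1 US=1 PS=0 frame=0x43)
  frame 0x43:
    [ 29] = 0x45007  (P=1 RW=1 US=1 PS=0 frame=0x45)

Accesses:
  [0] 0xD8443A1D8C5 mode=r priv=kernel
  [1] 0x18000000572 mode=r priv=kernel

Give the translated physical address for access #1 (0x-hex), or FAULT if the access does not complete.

Trace:
#0 VA=0xD8443A1D8C5 (r,kernel):
  L0 @0x3D[27] → 0x3E007  P=1,RW=1,US=1,PS=0
  L1 @0x3E[17] → 0x3F007  P=1,RW=1,US=1,PS=0
  L2 @0x3F[29] → 0x43007  P=1,RW=1,US=1,PS=0
  L3 @0x43[29] → 0x45007  P=1,RW=1,US=1,PS=0
  ✓ 0x458C5  — 4 lookups
#1 VA=0x18000000572 (r,kernel):
  L0 @0x3D[3] → 0x46087  P=1,RW=1,US=1,PS=1
  ✓ 0x46572 (huge @L0)  — 1 lookups

Access #1 PA: 0x46572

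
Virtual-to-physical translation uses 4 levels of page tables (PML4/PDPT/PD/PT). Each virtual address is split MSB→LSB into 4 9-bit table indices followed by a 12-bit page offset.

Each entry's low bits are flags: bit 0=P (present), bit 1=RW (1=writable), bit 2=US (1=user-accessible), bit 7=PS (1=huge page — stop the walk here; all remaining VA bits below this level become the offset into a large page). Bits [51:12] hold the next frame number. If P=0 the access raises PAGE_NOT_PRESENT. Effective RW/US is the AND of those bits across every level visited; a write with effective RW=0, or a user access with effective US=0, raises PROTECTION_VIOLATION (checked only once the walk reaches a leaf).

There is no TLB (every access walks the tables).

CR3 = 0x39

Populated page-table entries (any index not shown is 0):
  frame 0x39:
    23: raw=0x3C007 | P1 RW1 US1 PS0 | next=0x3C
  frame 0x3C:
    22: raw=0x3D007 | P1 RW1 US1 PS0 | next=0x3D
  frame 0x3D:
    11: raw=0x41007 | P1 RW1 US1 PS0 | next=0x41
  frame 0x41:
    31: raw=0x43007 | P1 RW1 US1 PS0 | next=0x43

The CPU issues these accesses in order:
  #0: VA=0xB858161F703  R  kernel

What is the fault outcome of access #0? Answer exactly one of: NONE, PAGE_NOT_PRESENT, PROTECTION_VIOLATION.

Per-access translation:
#0 VA=0xB858161F703 (r,kernel):
  L0 @0x39[23] → 0x3C007  P=1,RW=1,US=1,PS=0
  L1 @0x3C[22] → 0x3D007  P=1,RW=1,US=1,PS=0
  L2 @0x3D[11] → 0x41007  P=1,RW=1,US=1,PS=0
  L3 @0x41[31] → 0x43007  P=1,RW=1,US=1,PS=0
  ⇒ phys 0x43703  [4 reads]

Access #0 fault: NONE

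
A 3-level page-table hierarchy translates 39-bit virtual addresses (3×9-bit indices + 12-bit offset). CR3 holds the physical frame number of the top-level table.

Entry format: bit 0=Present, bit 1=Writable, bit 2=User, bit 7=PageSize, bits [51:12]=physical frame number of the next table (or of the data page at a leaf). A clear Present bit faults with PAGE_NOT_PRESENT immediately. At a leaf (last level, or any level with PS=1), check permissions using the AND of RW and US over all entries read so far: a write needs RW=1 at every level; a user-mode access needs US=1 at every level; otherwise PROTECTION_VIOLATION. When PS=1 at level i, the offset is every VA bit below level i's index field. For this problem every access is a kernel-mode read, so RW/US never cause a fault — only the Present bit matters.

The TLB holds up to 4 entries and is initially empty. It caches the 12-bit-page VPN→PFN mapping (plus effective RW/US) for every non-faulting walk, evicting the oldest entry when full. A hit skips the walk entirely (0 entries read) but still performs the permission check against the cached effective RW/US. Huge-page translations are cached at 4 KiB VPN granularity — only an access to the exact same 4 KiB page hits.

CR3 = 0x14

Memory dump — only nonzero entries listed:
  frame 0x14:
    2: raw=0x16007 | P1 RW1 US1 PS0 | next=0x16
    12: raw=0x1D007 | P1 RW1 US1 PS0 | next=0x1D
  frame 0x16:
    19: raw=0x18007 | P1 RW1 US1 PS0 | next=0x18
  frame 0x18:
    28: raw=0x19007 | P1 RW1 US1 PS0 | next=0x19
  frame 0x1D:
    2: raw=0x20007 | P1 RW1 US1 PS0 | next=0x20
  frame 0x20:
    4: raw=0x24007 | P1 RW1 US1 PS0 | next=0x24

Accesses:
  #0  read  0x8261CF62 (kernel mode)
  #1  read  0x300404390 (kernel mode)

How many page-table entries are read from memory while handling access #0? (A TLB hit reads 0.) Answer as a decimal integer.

Per-access translation:
#0 VA=0x8261CF62 (r,kernel):
  [0] read 0x14 idx=2: raw=0x16007 flags P=1 W=1 U=1 S=0
  [1] read 0x16 idx=19: raw=0x18007 flags P=1 W=1 U=1 S=0
  [2] read 0x18 idx=28: raw=0x19007 flags P=1 W=1 U=1 S=0
  → PA=0x19F62  (3 entries read)
#1 VA=0x300404390 (r,kernel):
  [0] read 0x14 idx=12: raw=0x1D007 flags P=1 W=1 U=1 S=0
  [1] read 0x1D idx=2: raw=0x20007 flags P=1 W=1 U=1 S=0
  [2] read 0x20 idx=4: raw=0x24007 flags P=1 W=1 U=1 S=0
  → PA=0x24390  (3 entries read)

Entries read for #0: 3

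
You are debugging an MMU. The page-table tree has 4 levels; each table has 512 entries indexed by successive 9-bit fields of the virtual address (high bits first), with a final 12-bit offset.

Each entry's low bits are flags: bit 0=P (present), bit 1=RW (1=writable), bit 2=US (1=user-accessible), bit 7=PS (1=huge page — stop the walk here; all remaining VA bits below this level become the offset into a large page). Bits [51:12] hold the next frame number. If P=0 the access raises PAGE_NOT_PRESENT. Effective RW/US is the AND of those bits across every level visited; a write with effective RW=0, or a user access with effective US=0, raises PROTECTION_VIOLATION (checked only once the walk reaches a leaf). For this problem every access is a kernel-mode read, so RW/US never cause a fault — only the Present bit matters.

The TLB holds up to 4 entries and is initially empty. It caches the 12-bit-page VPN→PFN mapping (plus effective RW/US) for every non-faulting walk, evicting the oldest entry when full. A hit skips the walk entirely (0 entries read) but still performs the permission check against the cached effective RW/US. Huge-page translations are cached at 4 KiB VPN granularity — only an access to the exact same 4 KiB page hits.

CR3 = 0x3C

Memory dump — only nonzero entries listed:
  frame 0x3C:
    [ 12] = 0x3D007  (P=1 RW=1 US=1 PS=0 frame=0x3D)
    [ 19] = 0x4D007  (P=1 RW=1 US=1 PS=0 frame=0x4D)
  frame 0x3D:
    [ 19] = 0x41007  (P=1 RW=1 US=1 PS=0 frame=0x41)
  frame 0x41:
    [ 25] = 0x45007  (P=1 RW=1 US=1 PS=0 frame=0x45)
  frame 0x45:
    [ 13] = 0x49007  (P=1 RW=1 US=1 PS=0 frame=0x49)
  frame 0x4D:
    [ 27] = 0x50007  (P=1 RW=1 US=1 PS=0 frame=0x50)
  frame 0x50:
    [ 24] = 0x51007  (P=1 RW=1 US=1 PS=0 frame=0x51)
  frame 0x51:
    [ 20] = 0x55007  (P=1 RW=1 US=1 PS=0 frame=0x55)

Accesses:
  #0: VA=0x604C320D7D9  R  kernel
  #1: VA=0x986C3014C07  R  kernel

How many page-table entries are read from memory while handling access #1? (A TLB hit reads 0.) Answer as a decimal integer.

Per-access translation:
#0 VA=0x604C320D7D9 (r,kernel):
  L0 @0x3C[12] → 0x3D007  P=1,RW=1,US=1,PS=0
  L1 @0x3D[19] → 0x41007  P=1,RW=1,US=1,PS=0
  L2 @0x41[25] → 0x45007  P=1,RW=1,US=1,PS=0
  L3 @0x45[13] → 0x49007  P=1,RW=1,US=1,PS=0
  ✓ 0x497D9  — 4 lookups
#1 VA=0x986C3014C07 (r,kernel):
  L0 @0x3C[19] → 0x4D007  P=1,RW=1,US=1,PS=0
  L1 @0x4D[27] → 0x50007  P=1,RW=1,US=1,PS=0
  L2 @0x50[24] → 0x51007  P=1,RW=1,US=1,PS=0
  L3 @0x51[20] → 0x55007  P=1,RW=1,US=1,PS=0
  ✓ 0x55C07  — 4 lookups

Entries read for #1: 4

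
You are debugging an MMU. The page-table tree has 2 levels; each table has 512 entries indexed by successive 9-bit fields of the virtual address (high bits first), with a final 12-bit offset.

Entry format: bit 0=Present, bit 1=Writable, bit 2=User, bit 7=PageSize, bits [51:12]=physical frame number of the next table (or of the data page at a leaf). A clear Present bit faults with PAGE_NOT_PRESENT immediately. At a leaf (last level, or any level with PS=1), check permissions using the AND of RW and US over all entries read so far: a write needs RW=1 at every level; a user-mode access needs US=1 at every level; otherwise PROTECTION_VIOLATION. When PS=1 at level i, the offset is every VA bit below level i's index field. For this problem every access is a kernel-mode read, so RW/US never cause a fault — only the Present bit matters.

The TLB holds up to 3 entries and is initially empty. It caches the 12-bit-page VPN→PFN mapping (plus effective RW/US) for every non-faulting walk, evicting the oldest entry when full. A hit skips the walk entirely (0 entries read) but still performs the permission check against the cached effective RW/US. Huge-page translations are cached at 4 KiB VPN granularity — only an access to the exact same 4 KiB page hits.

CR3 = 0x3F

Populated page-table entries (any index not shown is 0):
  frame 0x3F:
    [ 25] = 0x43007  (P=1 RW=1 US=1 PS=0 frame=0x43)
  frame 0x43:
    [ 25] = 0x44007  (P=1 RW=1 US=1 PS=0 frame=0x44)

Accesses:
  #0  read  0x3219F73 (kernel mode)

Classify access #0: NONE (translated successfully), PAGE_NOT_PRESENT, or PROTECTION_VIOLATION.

Trace:
#0 VA=0x3219F73 (r,kernel):
  [0] read 0x3F idx=25: raw=0x43007 flags P=1 W=1 U=1 S=0
  [1] read 0x43 idx=25: raw=0x44007 flags P=1 W=1 U=1 S=0
  ✓ 0x44F73  — 2 lookups

Access #0 fault: NONE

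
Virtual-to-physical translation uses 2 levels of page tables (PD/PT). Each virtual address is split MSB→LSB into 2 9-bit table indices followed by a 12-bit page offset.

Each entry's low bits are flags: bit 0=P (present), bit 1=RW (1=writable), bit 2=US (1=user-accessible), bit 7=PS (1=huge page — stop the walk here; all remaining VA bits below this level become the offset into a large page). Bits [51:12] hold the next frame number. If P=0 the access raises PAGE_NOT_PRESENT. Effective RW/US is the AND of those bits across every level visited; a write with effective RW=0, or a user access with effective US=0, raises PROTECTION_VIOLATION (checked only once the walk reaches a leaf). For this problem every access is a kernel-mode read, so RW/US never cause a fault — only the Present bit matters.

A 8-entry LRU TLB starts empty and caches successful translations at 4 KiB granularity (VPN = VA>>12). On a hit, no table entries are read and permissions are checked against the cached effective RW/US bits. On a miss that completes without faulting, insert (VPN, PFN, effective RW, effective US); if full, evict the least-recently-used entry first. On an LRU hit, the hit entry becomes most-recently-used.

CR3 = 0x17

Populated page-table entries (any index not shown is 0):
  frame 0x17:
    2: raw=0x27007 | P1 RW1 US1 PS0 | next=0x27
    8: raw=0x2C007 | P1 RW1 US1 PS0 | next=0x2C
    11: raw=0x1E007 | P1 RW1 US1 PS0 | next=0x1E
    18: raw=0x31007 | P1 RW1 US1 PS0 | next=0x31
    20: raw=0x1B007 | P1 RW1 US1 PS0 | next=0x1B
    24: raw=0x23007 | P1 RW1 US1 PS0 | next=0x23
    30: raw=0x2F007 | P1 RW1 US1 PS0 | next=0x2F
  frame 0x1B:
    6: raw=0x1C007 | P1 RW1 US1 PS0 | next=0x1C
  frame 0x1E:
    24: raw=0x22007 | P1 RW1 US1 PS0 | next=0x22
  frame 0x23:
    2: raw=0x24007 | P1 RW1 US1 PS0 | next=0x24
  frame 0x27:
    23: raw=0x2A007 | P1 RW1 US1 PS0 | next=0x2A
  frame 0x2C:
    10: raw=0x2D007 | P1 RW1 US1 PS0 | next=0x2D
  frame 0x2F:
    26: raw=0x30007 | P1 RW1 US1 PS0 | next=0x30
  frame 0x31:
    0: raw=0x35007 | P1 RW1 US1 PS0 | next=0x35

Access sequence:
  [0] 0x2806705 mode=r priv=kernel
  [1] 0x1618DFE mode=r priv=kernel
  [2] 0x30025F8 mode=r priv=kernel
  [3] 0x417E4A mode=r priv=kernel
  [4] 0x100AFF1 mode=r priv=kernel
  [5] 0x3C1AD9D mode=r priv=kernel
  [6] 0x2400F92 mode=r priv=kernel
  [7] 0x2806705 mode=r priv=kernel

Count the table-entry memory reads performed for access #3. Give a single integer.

Walk each access:
#0 VA=0x2806705 (r,kernel):
  L0: frame=0x17 idx=20 entry=0x1B007 [P=1 RW=1 US=1 PS=0]
  L1: frame=0x1B idx=6 entry=0x1C007 [P=1 RW=1 US=1 PS=0]
  ⇒ phys 0x1C705  [2 reads]
#1 VA=0x1618DFE (r,kernel):
  L0: frame=0x17 idx=11 entry=0x1E007 [P=1 RW=1 US=1 PS=0]
  L1: frame=0x1E idx=24 entry=0x22007 [P=1 RW=1 US=1 PS=0]
  ⇒ phys 0x22DFE  [2 reads]
#2 VA=0x30025F8 (r,kernel):
  L0: frame=0x17 idx=24 entry=0x23007 [P=1 RW=1 US=1 PS=0]
  L1: frame=0x23 idx=2 entry=0x24007 [P=1 RW=1 US=1 PS=0]
  ⇒ phys 0x245F8  [2 reads]
#3 VA=0x417E4A (r,kernel):
  L0: frame=0x17 idx=2 entry=0x27007 [P=1 RW=1 US=1 PS=0]
  L1: frame=0x27 idx=23 entry=0x2A007 [P=1 RW=1 US=1 PS=0]
  ⇒ phys 0x2AE4A  [2 reads]
#4 VA=0x100AFF1 (r,kernel):
  L0: frame=0x17 idx=8 entry=0x2C007 [P=1 RW=1 US=1 PS=0]
  L1: frame=0x2C idx=10 entry=0x2D007 [P=1 RW=1 US=1 PS=0]
  ⇒ phys 0x2DFF1  [2 reads]
#5 VA=0x3C1AD9D (r,kernel):
  L0: frame=0x17 idx=30 entry=0x2F007 [P=1 RW=1 US=1 PS=0]
  L1: frame=0x2F idx=26 entry=0x30007 [P=1 RW=1 US=1 PS=0]
  ⇒ phys 0x30D9D  [2 reads]
#6 VA=0x2400F92 (r,kernel):
  L0: frame=0x17 idx=18 entry=0x31007 [P=1 RW=1 US=1 PS=0]
  L1: frame=0x31 idx=0 entry=0x35007 [P=1 RW=1 US=1 PS=0]
  ⇒ phys 0x35F92  [2 reads]
#7 VA=0x2806705 (r,kernel):
  TLB hit vpn=0x2806 → PA=0x1C705

Entries read for #3: 2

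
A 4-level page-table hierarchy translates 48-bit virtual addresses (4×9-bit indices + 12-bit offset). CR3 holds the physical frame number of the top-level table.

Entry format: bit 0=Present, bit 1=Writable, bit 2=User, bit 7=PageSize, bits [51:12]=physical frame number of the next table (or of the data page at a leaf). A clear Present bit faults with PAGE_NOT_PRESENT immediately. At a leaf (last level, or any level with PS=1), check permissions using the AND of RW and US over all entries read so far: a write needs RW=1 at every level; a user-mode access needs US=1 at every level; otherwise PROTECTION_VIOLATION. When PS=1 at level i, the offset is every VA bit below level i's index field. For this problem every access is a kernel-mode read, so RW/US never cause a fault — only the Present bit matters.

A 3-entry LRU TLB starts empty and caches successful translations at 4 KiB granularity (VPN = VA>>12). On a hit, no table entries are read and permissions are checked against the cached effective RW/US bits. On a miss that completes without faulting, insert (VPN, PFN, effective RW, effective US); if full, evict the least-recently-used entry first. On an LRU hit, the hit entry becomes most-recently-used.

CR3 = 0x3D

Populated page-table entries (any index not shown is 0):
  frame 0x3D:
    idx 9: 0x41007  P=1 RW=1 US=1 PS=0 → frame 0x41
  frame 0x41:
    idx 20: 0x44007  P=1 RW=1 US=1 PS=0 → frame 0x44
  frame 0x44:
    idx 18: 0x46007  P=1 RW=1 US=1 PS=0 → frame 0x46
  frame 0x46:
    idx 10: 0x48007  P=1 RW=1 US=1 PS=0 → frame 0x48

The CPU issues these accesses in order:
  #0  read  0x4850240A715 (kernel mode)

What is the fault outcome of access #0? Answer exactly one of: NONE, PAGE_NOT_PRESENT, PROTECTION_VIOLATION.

Per-access translation:
#0 VA=0x4850240A715 (r,kernel):
  lvl0: tbl 0x3D, slot 9 ⇒ 0x41007 (P1/RW1/US1/PS0)
  lvl1: tbl 0x41, slot 20 ⇒ 0x44007 (P1/RW1/US1/PS0)
  lvl2: tbl 0x44, slot 18 ⇒ 0x46007 (P1/RW1/US1/PS0)
  lvl3: tbl 0x46, slot 10 ⇒ 0x48007 (P1/RW1/US1/PS0)
  ⇒ phys 0x48715  [4 reads]

Access #0 fault: NONE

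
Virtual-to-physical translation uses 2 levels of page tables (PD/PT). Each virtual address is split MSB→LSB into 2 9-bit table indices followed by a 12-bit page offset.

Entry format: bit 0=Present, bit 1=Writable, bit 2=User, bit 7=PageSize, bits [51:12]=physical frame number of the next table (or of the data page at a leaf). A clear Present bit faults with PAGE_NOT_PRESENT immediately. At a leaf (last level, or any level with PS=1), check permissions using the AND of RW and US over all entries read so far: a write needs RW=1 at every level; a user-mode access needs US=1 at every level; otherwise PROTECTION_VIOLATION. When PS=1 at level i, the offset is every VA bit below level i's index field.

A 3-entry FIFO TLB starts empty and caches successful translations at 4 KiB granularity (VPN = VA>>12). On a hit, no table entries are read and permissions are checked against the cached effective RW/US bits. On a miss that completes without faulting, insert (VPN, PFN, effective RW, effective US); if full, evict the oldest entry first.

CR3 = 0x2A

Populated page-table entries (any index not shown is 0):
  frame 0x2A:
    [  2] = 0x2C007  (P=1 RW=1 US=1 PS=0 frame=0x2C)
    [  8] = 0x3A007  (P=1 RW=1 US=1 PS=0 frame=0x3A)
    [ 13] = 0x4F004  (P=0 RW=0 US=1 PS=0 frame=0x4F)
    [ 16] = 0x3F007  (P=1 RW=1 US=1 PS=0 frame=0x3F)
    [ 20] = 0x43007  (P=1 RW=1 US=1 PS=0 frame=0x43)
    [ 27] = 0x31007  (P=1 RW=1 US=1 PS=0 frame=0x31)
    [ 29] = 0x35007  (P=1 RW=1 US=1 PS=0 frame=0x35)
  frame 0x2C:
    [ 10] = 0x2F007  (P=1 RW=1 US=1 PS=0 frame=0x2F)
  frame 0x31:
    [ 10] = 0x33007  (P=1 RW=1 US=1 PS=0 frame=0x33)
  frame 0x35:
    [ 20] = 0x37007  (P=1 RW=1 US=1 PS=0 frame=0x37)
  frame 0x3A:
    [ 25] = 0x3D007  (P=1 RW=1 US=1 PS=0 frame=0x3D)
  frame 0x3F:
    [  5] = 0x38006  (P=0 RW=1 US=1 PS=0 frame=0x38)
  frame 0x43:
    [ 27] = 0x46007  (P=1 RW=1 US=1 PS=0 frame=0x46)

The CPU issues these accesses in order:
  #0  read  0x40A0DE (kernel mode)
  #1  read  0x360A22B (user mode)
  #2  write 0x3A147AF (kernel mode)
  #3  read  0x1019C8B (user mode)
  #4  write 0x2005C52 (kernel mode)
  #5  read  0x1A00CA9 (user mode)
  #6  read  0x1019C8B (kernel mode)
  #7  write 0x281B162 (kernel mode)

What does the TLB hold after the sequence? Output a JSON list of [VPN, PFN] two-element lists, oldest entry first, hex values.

Trace:
#0 VA=0x40A0DE (r,kernel):
  [0] read 0x2A idx=2: raw=0x2C007 flags P=1 W=1 U=1 S=0
  [1] read 0x2C idx=10: raw=0x2F007 flags P=1 W=1 U=1 S=0
  ✓ 0x2F0DE  — 2 lookups
#1 VA=0x360A22B (r,user):
  [0] read 0x2A idx=27: raw=0x31007 flags P=1 W=1 U=1 S=0
  [1] read 0x31 idx=10: raw=0x33007 flags P=1 W=1 U=1 S=0
  ✓ 0x3322B  — 2 lookups
#2 VA=0x3A147AF (w,kernel):
  [0] read 0x2A idx=29: raw=0x35007 flags P=1 W=1 U=1 S=0
  [1] read 0x35 idx=20: raw=0x37007 flags P=1 W=1 U=1 S=0
  ✓ 0x377AF  — 2 lookups
#3 VA=0x1019C8B (r,user):
  [0] read 0x2A idx=8: raw=0x3A007 flags P=1 W=1 U=1 S=0
  [1] read 0x3A idx=25: raw=0x3D007 flags P=1 W=1 U=1 S=0
  ✓ 0x3DC8B  — 2 lookups
#4 VA=0x2005C52 (w,kernel):
  [0] read 0x2A idx=16: raw=0x3F007 flags P=1 W=1 U=1 S=0
  [1] read 0x3F idx=5: raw=0x38006 flags P=0 W=1 U=1 S=0
  ✗ PAGE_NOT_PRESENT  [2 reads]
#5 VA=0x1A00CA9 (r,user):
  [0] read 0x2A idx=13: raw=0x4F004 flags P=0 W=0 U=1 S=0
  ✗ PAGE_NOT_PRESENT  [1 reads]
#6 VA=0x1019C8B (r,kernel):
  TLB hit vpn=0x1019 → PA=0x3DC8B
#7 VA=0x281B162 (w,kernel):
  [0] read 0x2A idx=20: raw=0x43007 flags P=1 W=1 U=1 S=0
  [1] read 0x43 idx=27: raw=0x46007 flags P=1 W=1 U=1 S=0
  ✓ 0x46162  — 2 lookups

TLB: [["0x3A14", "0x37"], ["0x1019", "0x3D"], ["0x281B", "0x46"]]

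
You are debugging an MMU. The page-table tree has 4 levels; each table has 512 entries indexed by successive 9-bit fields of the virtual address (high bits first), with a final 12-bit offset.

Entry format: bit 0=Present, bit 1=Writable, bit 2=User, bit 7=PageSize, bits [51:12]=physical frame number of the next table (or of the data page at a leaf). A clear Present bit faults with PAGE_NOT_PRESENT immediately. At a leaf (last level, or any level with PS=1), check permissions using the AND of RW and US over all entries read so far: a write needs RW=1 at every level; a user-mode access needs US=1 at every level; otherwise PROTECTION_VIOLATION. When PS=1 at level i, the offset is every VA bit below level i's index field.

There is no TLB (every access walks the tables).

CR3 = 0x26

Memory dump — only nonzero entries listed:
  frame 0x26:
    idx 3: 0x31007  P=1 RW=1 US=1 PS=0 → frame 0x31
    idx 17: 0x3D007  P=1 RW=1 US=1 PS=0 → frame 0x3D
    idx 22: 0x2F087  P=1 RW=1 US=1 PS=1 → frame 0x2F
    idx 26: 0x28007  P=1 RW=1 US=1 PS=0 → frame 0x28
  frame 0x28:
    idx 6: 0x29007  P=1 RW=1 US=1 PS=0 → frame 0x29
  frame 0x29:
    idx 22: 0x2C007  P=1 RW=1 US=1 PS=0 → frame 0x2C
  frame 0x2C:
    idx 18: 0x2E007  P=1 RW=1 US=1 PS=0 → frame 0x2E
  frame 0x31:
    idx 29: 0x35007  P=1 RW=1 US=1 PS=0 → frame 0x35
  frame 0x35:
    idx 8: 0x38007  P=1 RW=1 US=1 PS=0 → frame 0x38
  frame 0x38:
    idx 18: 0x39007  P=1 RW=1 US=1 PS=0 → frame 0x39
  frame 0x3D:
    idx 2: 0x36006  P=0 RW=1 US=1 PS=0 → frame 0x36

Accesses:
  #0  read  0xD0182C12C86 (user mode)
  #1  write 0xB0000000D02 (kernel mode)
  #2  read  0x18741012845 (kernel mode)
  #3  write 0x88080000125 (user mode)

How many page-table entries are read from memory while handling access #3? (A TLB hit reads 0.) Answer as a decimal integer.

Walk each access:
#0 VA=0xD0182C12C86 (r,user):
  lvl0: tbl 0x26, slot 26 ⇒ 0x28007 (P1/RW1/US1/PS0)
  lvl1: tbl 0x28, slot 6 ⇒ 0x29007 (P1/RW1/US1/PS0)
  lvl2: tbl 0x29, slot 22 ⇒ 0x2C007 (P1/RW1/US1/PS0)
  lvl3: tbl 0x2C, slot 18 ⇒ 0x2E007 (P1/RW1/US1/PS0)
  ✓ 0x2EC86  — 4 lookups
#1 VA=0xB0000000D02 (w,kernel):
  lvl0: tbl 0x26, slot 22 ⇒ 0x2F087 (P1/RW1/US1/PS1)
  ✓ 0x2FD02 (huge @L0)  — 1 lookups
#2 VA=0x18741012845 (r,kernel):
  lvl0: tbl 0x26, slot 3 ⇒ 0x31007 (P1/RW1/US1/PS0)
  lvl1: tbl 0x31, slot 29 ⇒ 0x35007 (P1/RW1/US1/PS0)
  lvl2: tbl 0x35, slot 8 ⇒ 0x38007 (P1/RW1/US1/PS0)
  lvl3: tbl 0x38, slot 18 ⇒ 0x39007 (P1/RW1/US1/PS0)
  ✓ 0x39845  — 4 lookups
#3 VA=0x88080000125 (w,user):
  lvl0: tbl 0x26, slot 17 ⇒ 0x3D007 (P1/RW1/US1/PS0)
  lvl1: tbl 0x3D, slot 2 ⇒ 0x36006 (P0/RW1/US1/PS0)
  → PAGE_NOT_PRESENT  (2 entries read)

Entries read for #3: 2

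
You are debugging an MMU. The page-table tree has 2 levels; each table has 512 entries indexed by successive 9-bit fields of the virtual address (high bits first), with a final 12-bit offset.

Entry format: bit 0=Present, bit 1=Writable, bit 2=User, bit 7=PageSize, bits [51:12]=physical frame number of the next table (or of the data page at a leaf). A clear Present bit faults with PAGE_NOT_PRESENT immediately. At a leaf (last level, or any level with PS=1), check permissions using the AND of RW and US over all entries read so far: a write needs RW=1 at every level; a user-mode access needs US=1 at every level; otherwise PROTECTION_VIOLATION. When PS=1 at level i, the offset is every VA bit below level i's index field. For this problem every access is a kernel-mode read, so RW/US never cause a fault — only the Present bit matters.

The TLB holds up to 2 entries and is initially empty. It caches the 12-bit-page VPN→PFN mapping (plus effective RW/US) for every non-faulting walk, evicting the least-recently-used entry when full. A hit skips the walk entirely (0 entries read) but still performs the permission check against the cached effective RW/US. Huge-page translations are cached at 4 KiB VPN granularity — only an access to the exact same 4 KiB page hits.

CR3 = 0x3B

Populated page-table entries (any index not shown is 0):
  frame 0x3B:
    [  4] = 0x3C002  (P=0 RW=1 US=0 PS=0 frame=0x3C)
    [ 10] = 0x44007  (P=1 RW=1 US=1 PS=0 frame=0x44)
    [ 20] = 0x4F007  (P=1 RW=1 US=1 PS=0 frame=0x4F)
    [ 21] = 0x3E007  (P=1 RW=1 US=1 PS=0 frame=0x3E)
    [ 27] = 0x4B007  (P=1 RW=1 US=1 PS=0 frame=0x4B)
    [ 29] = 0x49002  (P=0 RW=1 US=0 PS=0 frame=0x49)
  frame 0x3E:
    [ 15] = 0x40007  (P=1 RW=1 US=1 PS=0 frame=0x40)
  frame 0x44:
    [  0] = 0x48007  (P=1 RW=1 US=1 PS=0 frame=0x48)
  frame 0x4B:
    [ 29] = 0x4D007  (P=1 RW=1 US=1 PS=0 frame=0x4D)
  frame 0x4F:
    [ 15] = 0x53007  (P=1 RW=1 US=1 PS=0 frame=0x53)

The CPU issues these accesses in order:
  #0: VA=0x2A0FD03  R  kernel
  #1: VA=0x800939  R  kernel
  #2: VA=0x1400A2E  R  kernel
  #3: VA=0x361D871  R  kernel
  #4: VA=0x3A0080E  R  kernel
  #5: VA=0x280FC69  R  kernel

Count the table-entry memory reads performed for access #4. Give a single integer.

Trace:
#0 VA=0x2A0FD03 (r,kernel):
  [0] read 0x3B idx=21: raw=0x3E007 flags P=1 W=1 U=1 S=0
  [1] read 0x3E idx=15: raw=0x40007 flags P=1 W=1 U=1 S=0
  → PA=0x40D03  (2 entries read)
#1 VA=0x800939 (r,kernel):
  [0] read 0x3B idx=4: raw=0x3C002 flags P=0 W=1 U=0 S=0
  → PAGE_NOT_PRESENT  (1 entries read)
#2 VA=0x1400A2E (r,kernel):
  [0] read 0x3B idx=10: raw=0x44007 flags P=1 W=1 U=1 S=0
  [1] read 0x44 idx=0: raw=0x48007 flags P=1 W=1 U=1 S=0
  → PA=0x48A2E  (2 entries read)
#3 VA=0x361D871 (r,kernel):
  [0] read 0x3B idx=27: raw=0x4B007 flags P=1 W=1 U=1 S=0
  [1] read 0x4B idx=29: raw=0x4D007 flags P=1 W=1 U=1 S=0
  → PA=0x4D871  (2 entries read)
#4 VA=0x3A0080E (r,kernel):
  [0] read 0x3B idx=29: raw=0x49002 flags P=0 W=1 U=0 S=0
  → PAGE_NOT_PRESENT  (1 entries read)
#5 VA=0x280FC69 (r,kernel):
  [0] read 0x3B idx=20: raw=0x4F007 flags P=1 W=1 U=1 S=0
  [1] read 0x4F idx=15: raw=0x53007 flags P=1 W=1 U=1 S=0
  → PA=0x53C69  (2 entries read)

Entries read for #4: 1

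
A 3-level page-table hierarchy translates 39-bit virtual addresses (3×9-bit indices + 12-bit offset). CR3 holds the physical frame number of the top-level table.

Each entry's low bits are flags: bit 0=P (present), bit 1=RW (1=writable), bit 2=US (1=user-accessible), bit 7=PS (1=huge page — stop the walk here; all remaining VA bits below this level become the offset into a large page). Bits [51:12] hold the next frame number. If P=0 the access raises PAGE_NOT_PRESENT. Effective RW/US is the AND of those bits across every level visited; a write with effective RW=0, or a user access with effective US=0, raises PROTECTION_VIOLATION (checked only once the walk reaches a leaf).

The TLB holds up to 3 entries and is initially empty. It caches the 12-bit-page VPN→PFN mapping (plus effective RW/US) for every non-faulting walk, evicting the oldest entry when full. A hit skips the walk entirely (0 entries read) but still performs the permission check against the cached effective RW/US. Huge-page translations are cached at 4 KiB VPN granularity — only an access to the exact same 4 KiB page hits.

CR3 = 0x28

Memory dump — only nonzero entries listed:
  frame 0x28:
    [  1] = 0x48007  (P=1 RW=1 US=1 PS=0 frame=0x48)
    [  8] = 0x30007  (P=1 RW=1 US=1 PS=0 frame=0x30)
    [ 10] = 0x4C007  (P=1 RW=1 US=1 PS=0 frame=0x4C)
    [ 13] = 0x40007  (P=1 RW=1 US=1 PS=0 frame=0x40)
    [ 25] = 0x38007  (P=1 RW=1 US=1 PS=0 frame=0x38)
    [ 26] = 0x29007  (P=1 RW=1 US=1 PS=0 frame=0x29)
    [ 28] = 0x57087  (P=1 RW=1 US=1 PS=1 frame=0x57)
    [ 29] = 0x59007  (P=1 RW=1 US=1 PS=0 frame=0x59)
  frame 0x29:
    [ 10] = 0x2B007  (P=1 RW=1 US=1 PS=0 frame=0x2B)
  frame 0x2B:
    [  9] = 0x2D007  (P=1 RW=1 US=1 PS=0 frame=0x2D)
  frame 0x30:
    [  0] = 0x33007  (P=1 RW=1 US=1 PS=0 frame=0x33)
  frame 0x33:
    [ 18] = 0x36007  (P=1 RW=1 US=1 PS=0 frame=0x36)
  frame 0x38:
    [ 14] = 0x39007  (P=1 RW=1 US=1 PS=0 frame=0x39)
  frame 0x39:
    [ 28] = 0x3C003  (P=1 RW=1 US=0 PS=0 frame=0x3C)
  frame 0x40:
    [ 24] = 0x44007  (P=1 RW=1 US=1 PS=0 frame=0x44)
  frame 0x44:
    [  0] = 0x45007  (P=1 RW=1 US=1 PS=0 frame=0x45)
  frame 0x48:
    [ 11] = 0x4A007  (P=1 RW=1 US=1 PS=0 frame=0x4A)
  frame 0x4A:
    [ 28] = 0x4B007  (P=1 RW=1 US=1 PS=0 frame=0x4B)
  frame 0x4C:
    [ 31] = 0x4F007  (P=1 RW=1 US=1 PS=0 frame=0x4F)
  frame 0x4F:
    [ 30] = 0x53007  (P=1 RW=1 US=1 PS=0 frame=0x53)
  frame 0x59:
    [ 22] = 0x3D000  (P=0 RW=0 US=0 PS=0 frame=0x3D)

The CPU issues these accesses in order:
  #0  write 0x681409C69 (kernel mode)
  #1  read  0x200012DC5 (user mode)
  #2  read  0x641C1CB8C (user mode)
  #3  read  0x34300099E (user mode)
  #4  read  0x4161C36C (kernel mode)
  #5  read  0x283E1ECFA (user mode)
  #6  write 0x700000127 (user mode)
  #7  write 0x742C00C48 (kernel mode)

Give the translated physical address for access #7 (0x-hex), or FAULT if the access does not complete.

Per-access translation:
#0 VA=0x681409C69 (w,kernel):
  L0: frame=0x28 idx=26 entry=0x29007 [P=1 RW=1 US=1 PS=0]
  L1: frame=0x29 idx=10 entry=0x2B007 [P=1 RW=1 US=1 PS=0]
  L2: frame=0x2B idx=9 entry=0x2D007 [P=1 RW=1 US=1 PS=0]
  ⇒ phys 0x2DC69  [3 reads]
#1 VA=0x200012DC5 (r,user):
  L0: frame=0x28 idx=8 entry=0x30007 [P=1 RW=1 US=1 PS=0]
  L1: frame=0x30 idx=0 entry=0x33007 [P=1 RW=1 US=1 PS=0]
  L2: frame=0x33 idx=18 entry=0x36007 [P=1 RW=1 US=1 PS=0]
  ⇒ phys 0x36DC5  [3 reads]
#2 VA=0x641C1CB8C (r,user):
  L0: frame=0x28 idx=25 entry=0x38007 [P=1 RW=1 US=1 PS=0]
  L1: frame=0x38 idx=14 entry=0x39007 [P=1 RW=1 US=1 PS=0]
  L2: frame=0x39 idx=28 entry=0x3C003 [P=1 RW=1 US=0 PS=0]
  ⇒ fault: PROTECTION_VIOLATION  — 3 lookups
#3 VA=0x34300099E (r,user):
  L0: frame=0x28 idx=13 entry=0x40007 [P=1 RW=1 US=1 PS=0]
  L1: frame=0x40 idx=24 entry=0x44007 [P=1 RW=1 US=1 PS=0]
  L2: frame=0x44 idx=0 entry=0x45007 [P=1 RW=1 US=1 PS=0]
  ⇒ phys 0x4599E  [3 reads]
#4 VA=0x4161C36C (r,kernel):
  L0: frame=0x28 idx=1 entry=0x48007 [P=1 RW=1 US=1 PS=0]
  L1: frame=0x48 idx=11 entry=0x4A007 [P=1 RW=1 US=1 PS=0]
  L2: frame=0x4A idx=28 entry=0x4B007 [P=1 RW=1 US=1 PS=0]
  ⇒ phys 0x4B36C  [3 reads]
#5 VA=0x283E1ECFA (r,user):
  L0: frame=0x28 idx=10 entry=0x4C007 [P=1 RW=1 US=1 PS=0]
  L1: frame=0x4C idx=31 entry=0x4F007 [P=1 RW=1 US=1 PS=0]
  L2: frame=0x4F idx=30 entry=0x53007 [P=1 RW=1 US=1 PS=0]
  ⇒ phys 0x53CFA  [3 reads]
#6 VA=0x700000127 (w,user):
  L0: frame=0x28 idx=28 entry=0x57087 [P=1 RW=1 US=1 PS=1]
  ⇒ phys 0x57127 (huge @L0)  [1 reads]
#7 VA=0x742C00C48 (w,kernel):
  L0: frame=0x28 idx=29 entry=0x59007 [P=1 RW=1 US=1 PS=0]
  L1: frame=0x59 idx=22 entry=0x3D000 [P=0 RW=0 US=0 PS=0]
  ⇒ fault: PAGE_NOT_PRESENT  — 2 lookups

Access #7 PA: FAULT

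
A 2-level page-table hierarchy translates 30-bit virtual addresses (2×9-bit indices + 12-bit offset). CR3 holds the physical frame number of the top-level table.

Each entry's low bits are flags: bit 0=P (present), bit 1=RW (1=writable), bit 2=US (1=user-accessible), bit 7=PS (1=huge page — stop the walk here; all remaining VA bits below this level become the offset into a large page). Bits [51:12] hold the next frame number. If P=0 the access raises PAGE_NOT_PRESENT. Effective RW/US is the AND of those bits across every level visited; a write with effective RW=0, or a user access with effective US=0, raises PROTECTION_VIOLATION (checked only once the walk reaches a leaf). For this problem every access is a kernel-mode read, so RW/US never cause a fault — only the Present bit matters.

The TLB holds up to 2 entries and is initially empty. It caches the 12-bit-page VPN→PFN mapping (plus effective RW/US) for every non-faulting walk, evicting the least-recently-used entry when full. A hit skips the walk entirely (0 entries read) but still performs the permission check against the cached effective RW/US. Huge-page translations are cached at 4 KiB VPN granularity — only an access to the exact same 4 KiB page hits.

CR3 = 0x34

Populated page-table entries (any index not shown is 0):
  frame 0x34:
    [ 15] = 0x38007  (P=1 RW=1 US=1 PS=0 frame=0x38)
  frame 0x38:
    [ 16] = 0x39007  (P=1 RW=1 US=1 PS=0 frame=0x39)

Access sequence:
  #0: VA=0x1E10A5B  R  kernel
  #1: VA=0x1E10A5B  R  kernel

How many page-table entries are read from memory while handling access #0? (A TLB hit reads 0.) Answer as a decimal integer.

Walk each access:
#0 VA=0x1E10A5B (r,kernel):
  L0 @0x34[15] → 0x38007  P=1,RW=1,US=1,PS=0
  L1 @0x38[16] → 0x39007  P=1,RW=1,US=1,PS=0
  ✓ 0x39A5B  — 2 lookups
#1 VA=0x1E10A5B (r,kernel):
  TLB hit vpn=0x1E10 → PA=0x39A5B

Entries read for #0: 2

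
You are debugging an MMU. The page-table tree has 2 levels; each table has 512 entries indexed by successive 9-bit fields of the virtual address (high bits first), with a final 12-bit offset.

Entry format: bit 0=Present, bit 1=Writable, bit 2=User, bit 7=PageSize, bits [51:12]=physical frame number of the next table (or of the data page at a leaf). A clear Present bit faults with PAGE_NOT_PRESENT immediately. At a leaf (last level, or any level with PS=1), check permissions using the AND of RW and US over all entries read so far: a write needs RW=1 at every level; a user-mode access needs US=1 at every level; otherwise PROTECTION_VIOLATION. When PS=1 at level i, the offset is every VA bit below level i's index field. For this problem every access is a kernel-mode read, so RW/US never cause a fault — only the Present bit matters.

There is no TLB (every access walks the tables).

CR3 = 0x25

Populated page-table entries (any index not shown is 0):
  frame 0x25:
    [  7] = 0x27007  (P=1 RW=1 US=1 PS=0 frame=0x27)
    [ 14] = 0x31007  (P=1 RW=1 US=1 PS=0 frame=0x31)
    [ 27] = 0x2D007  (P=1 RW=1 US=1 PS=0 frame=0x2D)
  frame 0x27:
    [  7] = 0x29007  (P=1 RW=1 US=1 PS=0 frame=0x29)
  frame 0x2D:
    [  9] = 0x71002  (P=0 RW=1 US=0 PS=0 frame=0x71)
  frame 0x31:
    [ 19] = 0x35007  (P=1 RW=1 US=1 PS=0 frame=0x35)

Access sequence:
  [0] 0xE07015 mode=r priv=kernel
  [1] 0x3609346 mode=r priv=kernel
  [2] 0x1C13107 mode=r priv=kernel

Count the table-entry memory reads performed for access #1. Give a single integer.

Walk each access:
#0 VA=0xE07015 (r,kernel):
  lvl0: tbl 0x25, slot 7 ⇒ 0x27007 (P1/RW1/US1/PS0)
  lvl1: tbl 0x27, slot 7 ⇒ 0x29007 (P1/RW1/US1/PS0)
  → PA=0x29015  (2 entries read)
#1 VA=0x3609346 (r,kernel):
  lvl0: tbl 0x25, slot 27 ⇒ 0x2D007 (P1/RW1/US1/PS0)
  lvl1: tbl 0x2D, slot 9 ⇒ 0x71002 (P0/RW1/US0/PS0)
  → PAGE_NOT_PRESENT  (2 entries read)
#2 VA=0x1C13107 (r,kernel):
  lvl0: tbl 0x25, slot 14 ⇒ 0x31007 (P1/RW1/US1/PS0)
  lvl1: tbl 0x31, slot 19 ⇒ 0x35007 (P1/RW1/US1/PS0)
  → PA=0x35107  (2 entries read)

Entries read for #1: 2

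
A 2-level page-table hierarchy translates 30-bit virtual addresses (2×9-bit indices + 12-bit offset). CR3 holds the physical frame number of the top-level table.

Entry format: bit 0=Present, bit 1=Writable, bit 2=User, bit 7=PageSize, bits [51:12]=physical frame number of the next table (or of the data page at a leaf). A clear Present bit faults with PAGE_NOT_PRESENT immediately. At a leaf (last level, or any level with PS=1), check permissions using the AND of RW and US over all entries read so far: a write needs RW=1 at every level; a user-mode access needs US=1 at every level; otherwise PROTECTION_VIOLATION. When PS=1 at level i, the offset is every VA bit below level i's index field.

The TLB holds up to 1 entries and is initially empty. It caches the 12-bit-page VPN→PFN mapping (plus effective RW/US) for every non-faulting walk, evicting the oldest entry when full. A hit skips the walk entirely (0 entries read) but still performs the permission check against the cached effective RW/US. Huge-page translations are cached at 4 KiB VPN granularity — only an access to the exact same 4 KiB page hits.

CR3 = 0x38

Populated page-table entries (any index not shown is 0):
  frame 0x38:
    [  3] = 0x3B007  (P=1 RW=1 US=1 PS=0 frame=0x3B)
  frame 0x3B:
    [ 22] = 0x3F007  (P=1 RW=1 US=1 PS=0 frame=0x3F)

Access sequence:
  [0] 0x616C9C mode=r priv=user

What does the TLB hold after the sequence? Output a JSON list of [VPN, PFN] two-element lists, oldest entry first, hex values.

Per-access translation:
#0 VA=0x616C9C (r,user):
  L0 @0x38[3] → 0x3B007  P=1,RW=1,US=1,PS=0
  L1 @0x3B[22] → 0x3F007  P=1,RW=1,US=1,PS=0
  → PA=0x3FC9C  (2 entries read)

TLB: [["0x616", "0x3F"]]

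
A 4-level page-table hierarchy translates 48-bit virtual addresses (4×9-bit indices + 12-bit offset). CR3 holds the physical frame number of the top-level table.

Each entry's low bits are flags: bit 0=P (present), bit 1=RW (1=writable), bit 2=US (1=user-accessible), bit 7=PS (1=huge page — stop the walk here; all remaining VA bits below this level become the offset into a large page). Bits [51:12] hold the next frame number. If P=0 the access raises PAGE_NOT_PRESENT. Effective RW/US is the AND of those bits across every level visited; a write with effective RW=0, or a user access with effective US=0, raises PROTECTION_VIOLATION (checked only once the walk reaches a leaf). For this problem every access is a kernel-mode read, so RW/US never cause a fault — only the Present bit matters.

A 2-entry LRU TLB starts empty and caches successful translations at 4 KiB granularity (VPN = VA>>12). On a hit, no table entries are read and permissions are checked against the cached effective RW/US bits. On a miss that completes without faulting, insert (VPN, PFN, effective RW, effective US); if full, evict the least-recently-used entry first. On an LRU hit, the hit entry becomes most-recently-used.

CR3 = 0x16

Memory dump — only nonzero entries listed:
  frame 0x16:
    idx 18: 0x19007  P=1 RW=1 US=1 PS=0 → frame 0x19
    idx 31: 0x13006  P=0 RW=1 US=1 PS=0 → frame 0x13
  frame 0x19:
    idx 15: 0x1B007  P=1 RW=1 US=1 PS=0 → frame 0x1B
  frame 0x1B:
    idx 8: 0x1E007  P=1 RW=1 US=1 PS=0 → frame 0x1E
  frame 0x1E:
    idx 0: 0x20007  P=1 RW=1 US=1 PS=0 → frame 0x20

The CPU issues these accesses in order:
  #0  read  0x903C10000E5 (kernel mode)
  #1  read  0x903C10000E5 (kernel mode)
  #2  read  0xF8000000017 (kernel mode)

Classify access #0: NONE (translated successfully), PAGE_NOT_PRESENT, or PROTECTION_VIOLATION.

Trace:
#0 VA=0x903C10000E5 (r,kernel):
  lvl0: tbl 0x16, slot 18 ⇒ 0x19007 (P1/RW1/US1/PS0)
  lvl1: tbl 0x19, slot 15 ⇒ 0x1B007 (P1/RW1/US1/PS0)
  lvl2: tbl 0x1B, slot 8 ⇒ 0x1E007 (P1/RW1/US1/PS0)
  lvl3: tbl 0x1E, slot 0 ⇒ 0x20007 (P1/RW1/US1/PS0)
  ⇒ phys 0x200E5  [4 reads]
#1 VA=0x903C10000E5 (r,kernel):
  TLB hit vpn=0x903C1000 → PA=0x200E5
#2 VA=0xF8000000017 (r,kernel):
  lvl0: tbl 0x16, slot 31 ⇒ 0x13006 (P0/RW1/US1/PS0)
  ⇒ fault: PAGE_NOT_PRESENT  — 1 lookups

Access #0 fault: NONE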